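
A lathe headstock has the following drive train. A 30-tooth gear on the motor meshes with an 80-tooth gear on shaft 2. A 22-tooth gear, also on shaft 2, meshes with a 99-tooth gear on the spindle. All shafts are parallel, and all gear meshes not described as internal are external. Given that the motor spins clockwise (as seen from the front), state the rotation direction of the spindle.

clockwise

the motor → shaft 2: external mesh, 1 reversal → CCW.
shaft 2 → the spindle: external mesh, 1 reversal → CW.
2 reversals in total — an even number — so the spindle turns the same way as the motor.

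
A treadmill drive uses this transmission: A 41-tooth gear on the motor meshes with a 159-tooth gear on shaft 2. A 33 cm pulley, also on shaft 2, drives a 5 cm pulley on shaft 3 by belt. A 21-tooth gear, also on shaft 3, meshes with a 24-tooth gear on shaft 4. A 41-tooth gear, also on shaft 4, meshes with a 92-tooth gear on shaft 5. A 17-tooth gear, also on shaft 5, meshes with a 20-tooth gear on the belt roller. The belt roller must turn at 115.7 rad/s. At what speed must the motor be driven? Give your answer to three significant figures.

Overall ratio R = 3.878 × 0.15152 × 1.1429 × 2.2439 × 1.1765 = 1.7727.
Required input speed = output speed × R = 115.7 × 1.7727 = 205.11 rad/s.

205 rad/s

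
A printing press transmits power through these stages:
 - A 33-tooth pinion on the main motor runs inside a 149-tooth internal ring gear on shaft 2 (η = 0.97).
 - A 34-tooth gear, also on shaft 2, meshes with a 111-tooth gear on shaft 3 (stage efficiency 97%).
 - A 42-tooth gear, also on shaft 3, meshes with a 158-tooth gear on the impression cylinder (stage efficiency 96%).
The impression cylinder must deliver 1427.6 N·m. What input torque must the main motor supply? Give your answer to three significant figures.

28.5 N·m

Overall ratio R = 4.5152 × 3.2647 × 3.7619 = 55.453; overall efficiency η = 0.97 × 0.97 × 0.96 = 0.9033.
Input torque = output torque / (R × η) = 1427.6 / (55.453 × 0.9033) = 28.501 N·m.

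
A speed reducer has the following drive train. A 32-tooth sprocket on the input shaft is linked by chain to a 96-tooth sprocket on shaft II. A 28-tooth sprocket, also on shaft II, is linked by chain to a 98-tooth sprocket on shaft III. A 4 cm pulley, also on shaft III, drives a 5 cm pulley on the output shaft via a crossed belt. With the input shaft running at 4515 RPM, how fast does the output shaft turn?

the input shaft → shaft II (chain, 96/32): 4515 ÷ 3 = 1505 RPM
shaft II → shaft III (chain, 98/28): 1505 ÷ 3.5 = 430 RPM
shaft III → the output shaft (belt, 5/4): 430 ÷ 1.25 = 344 RPM

344 RPM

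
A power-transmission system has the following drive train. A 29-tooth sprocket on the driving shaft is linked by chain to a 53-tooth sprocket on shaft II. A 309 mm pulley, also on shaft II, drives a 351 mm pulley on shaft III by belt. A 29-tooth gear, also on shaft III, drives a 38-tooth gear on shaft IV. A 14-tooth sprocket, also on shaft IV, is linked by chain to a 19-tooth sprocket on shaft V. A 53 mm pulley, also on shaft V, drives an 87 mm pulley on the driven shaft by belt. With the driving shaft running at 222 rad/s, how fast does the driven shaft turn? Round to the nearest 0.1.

chain 53/29 = 1.8276 → 222/1.8276 = 121.47 rad/s
belt 351/309 = 1.1359 → 121.47/1.1359 = 106.94 rad/s
gear mesh 38/29 = 1.3103 → 106.94/1.3103 = 81.61 rad/s
chain 19/14 = 1.3571 → 81.61/1.3571 = 60.133 rad/s
belt 87/53 = 1.6415 → 60.133/1.6415 = 36.633 rad/s

36.6 rad/s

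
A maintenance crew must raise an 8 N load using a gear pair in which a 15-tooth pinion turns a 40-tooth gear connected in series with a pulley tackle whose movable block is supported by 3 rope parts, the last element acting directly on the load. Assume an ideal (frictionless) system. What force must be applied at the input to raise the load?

Gear pair MA = 40/15 = 2.6667.
Block-and-tackle MA = number of supporting rope parts = 3.
Combined ideal MA = 2.6667 × 3 = 8.
Effort = load / MA = 8 / 8 = 1 N.

1 N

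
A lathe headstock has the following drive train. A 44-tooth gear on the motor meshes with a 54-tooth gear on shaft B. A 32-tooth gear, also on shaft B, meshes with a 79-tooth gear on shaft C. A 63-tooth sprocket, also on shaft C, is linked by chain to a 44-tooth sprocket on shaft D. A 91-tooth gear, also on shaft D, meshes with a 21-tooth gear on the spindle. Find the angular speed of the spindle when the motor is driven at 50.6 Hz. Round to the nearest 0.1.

Gear mesh: ratio = 54/44 = 1.2273, so shaft B turns at 50.6 / 1.2273 = 41.23 Hz.
Gear mesh: ratio = 79/32 = 2.4688, so shaft C turns at 41.23 / 2.4688 = 16.701 Hz.
Chain: ratio = 44/63 = 0.69841, so shaft D turns at 16.701 / 0.69841 = 23.912 Hz.
Gear mesh: ratio = 21/91 = 0.23077, so the spindle turns at 23.912 / 0.23077 = 103.62 Hz.

103.6 Hz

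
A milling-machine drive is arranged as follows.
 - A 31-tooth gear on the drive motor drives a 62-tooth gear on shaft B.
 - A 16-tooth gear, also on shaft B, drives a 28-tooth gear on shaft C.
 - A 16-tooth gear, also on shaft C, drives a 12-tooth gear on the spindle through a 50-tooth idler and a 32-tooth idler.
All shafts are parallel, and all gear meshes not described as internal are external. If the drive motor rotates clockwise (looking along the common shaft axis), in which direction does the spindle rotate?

anticlockwise

the drive motor → shaft B: external mesh, 1 reversal → CCW.
shaft B → shaft C: external mesh, 1 reversal → CW.
shaft C → the spindle: driver → idler → idler → driven is 3 external meshes, 3 reversals → CCW.
5 reversals in total — an odd number — so the spindle turns opposite to the drive motor.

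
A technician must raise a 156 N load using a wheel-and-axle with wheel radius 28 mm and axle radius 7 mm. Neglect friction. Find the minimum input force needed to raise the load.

Wheel-and-axle MA = R/r = 28/7 = 4.
Effort = load / MA = 156 / 4 = 39 N.

39 N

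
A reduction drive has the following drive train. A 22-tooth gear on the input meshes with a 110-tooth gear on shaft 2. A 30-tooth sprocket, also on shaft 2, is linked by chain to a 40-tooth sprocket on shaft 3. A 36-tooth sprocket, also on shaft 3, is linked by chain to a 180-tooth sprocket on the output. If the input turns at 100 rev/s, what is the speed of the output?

3 rev/s

Gear mesh: ratio = 110/22 = 5, so shaft 2 turns at 100 / 5 = 20 rev/s.
Chain: ratio = 40/30 = 1.3333, so shaft 3 turns at 20 / 1.3333 = 15 rev/s.
Chain: ratio = 180/36 = 5, so the output turns at 15 / 5 = 3 rev/s.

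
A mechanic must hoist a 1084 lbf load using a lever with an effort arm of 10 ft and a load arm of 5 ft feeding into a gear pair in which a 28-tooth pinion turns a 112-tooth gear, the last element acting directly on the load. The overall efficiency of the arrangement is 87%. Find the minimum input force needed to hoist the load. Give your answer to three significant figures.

156 lbf

Lever MA = effort arm / load arm = 10/5 = 2.
Gear pair MA = 112/28 = 4.
Combined ideal MA = 2 × 4 = 8.
Actual MA = 8 × 0.87 = 6.96.
Effort = load / actual MA = 1084 / 6.96 = 155.75 lbf.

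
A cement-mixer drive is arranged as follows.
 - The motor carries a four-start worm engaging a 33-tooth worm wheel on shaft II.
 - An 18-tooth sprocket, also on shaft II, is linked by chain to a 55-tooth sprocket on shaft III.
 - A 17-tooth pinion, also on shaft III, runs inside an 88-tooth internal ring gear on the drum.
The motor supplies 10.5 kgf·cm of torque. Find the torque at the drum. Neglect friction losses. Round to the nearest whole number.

After the worm (33/4): 10.5 × 8.25 = 86.625 kgf·cm
After the chain (55/18): 86.625 × 3.0556 = 264.69 kgf·cm
After the internal gear (88/17): 264.69 × 5.1765 = 1370.1 kgf·cm

1370 kgf·cm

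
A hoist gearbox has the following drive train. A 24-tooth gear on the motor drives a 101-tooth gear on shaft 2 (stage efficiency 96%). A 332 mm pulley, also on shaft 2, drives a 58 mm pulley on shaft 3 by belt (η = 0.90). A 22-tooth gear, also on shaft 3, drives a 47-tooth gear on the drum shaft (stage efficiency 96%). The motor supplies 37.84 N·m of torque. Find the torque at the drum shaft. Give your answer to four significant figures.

49.30 N·m

Gear mesh: ratio = 101/24 = 4.2083; torque at shaft 2 = 37.84 × 4.2083 × 0.96 = 152.87 N·m.
Belt: ratio = 58/332 = 0.1747; torque at shaft 3 = 152.87 × 0.1747 × 0.90 = 24.036 N·m.
Gear mesh: ratio = 47/22 = 2.1364; torque at the drum shaft = 24.036 × 2.1364 × 0.96 = 49.296 N·m.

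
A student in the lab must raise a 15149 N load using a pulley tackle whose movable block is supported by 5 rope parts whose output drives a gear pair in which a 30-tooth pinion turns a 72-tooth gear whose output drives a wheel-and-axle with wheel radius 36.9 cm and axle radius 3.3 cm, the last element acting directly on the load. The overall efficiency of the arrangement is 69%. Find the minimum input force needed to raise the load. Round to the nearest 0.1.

Block-and-tackle MA = number of supporting rope parts = 5.
Gear pair MA = 72/30 = 2.4.
Wheel-and-axle MA = R/r = 36.9/3.3 = 11.182.
Combined ideal MA = 5 × 2.4 × 11.182 = 134.18.
Actual MA = 134.18 × 0.69 = 92.585.
Effort = load / actual MA = 15149 / 92.585 = 163.62 N.

163.6 N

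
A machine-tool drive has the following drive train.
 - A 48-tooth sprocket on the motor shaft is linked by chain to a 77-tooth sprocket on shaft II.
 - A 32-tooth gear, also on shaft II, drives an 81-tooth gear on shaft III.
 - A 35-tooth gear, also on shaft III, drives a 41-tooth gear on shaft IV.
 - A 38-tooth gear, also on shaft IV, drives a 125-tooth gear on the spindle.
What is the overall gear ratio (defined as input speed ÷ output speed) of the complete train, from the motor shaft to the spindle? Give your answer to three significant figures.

15.6

Each stage contributes driven/driver: chain 77/48 = 1.6042, gear mesh 81/32 = 2.5312, gear mesh 41/35 = 1.1714, gear mesh 125/38 = 3.2895.
Overall: 1.6042 × 2.5312 × 1.1714 × 3.2895 = 15.647.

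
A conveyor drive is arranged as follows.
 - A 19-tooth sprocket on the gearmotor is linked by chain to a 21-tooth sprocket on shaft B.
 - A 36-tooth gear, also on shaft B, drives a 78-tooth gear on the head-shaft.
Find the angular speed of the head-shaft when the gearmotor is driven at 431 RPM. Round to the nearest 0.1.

180.0 RPM

the gearmotor → shaft B (chain, 21/19): 431 ÷ 1.1053 = 389.95 RPM
shaft B → the head-shaft (gear mesh, 78/36): 389.95 ÷ 2.1667 = 179.98 RPM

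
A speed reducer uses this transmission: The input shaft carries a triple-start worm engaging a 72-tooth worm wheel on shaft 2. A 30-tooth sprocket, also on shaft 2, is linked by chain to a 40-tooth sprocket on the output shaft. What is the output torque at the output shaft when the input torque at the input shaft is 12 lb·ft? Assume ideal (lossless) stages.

384 lb·ft

After the worm (72/3): 12 × 24 = 288 lb·ft
After the chain (40/30): 288 × 1.3333 = 384 lb·ft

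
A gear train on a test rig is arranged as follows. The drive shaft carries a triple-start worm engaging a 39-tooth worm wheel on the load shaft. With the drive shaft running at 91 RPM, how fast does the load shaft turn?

Worm: ratio = 39/3 = 13, so the load shaft turns at 91 / 13 = 7 RPM.

7 RPM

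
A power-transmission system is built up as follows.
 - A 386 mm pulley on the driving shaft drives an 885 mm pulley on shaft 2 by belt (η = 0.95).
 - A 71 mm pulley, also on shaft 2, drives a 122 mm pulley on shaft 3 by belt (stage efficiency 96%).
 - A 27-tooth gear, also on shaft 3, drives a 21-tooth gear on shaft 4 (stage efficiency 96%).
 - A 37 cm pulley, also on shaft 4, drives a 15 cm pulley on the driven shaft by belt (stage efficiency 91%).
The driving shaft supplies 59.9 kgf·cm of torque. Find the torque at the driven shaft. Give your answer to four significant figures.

After the belt (885/386): 59.9 × 2.2927 × 0.95 = 130.47 kgf·cm
After the belt (122/71): 130.47 × 1.7183 × 0.96 = 215.22 kgf·cm
After the gear mesh (21/27): 215.22 × 0.77778 × 0.96 = 160.7 kgf·cm
After the belt (15/37): 160.7 × 0.40541 × 0.91 = 59.284 kgf·cm

59.28 kgf·cm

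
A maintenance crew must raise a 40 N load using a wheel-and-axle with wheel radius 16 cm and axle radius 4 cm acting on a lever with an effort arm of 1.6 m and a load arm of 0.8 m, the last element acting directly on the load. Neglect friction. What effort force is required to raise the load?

Wheel-and-axle MA = R/r = 16/4 = 4.
Lever MA = effort arm / load arm = 1.6/0.8 = 2.
Combined ideal MA = 4 × 2 = 8.
Effort = load / MA = 40 / 8 = 5 N.

5 N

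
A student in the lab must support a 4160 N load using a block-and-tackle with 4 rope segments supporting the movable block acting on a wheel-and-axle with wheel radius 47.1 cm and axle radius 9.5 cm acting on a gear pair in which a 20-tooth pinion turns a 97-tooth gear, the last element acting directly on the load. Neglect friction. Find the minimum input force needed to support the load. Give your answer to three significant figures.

43.3 N

Block-and-tackle MA = number of supporting rope parts = 4.
Wheel-and-axle MA = R/r = 47.1/9.5 = 4.9579.
Gear pair MA = 97/20 = 4.85.
Combined ideal MA = 4 × 4.9579 × 4.85 = 96.183.
Effort = load / MA = 4160 / 96.183 = 43.251 N.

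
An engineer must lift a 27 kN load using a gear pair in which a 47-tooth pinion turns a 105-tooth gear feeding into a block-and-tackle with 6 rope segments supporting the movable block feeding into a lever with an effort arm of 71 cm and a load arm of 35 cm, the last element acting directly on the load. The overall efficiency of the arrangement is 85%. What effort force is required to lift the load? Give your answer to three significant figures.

Gear pair MA = 105/47 = 2.234.
Block-and-tackle MA = number of supporting rope parts = 6.
Lever MA = effort arm / load arm = 71/35 = 2.0286.
Combined ideal MA = 2.234 × 6 × 2.0286 = 27.191.
Actual MA = 27.191 × 0.85 = 23.113.
Effort = load / actual MA = 27 / 23.113 = 1.1682 kN.

1.17 kN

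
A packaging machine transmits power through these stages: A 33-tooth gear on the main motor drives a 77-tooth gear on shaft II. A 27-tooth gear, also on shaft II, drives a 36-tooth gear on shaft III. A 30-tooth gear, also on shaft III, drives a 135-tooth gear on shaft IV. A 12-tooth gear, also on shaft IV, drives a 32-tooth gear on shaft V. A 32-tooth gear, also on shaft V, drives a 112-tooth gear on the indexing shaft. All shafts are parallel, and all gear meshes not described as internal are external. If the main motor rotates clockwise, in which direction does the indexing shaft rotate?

the main motor → shaft II: external mesh, 1 reversal → CCW.
shaft II → shaft III: external mesh, 1 reversal → CW.
shaft III → shaft IV: external mesh, 1 reversal → CCW.
shaft IV → shaft V: external mesh, 1 reversal → CW.
shaft V → the indexing shaft: external mesh, 1 reversal → CCW.
5 reversals in total — an odd number — so the indexing shaft turns opposite to the main motor.

counterclockwise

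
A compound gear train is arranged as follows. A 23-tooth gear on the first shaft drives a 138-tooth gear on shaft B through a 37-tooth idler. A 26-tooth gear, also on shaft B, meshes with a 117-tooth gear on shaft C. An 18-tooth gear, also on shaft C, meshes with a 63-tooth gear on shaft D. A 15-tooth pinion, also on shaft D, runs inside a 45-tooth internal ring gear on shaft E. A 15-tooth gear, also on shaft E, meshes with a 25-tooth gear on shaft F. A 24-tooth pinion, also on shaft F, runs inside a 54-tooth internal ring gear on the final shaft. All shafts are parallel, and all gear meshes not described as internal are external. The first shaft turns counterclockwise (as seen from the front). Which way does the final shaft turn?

the first shaft → shaft B: driver → idler → driven is 2 external meshes, 2 reversals → CCW.
shaft B → shaft C: external mesh, 1 reversal → CW.
shaft C → shaft D: external mesh, 1 reversal → CCW.
shaft D → shaft E: internal mesh, same direction → CCW.
shaft E → shaft F: external mesh, 1 reversal → CW.
shaft F → the final shaft: internal mesh, same direction → CW.
5 reversals in total — an odd number — so the final shaft turns opposite to the first shaft.

clockwise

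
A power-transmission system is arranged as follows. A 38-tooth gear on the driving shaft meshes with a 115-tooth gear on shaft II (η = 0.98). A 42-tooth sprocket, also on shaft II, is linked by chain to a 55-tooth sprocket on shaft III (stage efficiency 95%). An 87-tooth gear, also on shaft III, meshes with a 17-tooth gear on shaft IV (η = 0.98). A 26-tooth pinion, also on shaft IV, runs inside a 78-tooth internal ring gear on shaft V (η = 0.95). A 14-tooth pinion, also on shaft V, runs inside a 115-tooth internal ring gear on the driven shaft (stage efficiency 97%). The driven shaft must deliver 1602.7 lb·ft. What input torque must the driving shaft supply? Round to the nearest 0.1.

99.9 lb·ft

Overall ratio R = 3.0263 × 1.3095 × 0.1954 × 3 × 8.2143 = 19.083; overall efficiency η = 0.98 × 0.95 × 0.98 × 0.95 × 0.97 = 0.8408.
Input torque = output torque / (R × η) = 1602.7 / (19.083 × 0.8408) = 99.892 lb·ft.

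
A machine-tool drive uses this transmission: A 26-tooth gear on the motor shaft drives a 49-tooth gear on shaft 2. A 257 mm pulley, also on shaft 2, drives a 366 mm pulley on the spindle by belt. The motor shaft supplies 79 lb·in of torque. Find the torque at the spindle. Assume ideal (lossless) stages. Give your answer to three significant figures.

212 lb·in

Gear mesh: ratio = 49/26 = 1.8846; torque at shaft 2 = 79 × 1.8846 = 148.88 lb·in.
Belt: ratio = 366/257 = 1.4241; torque at the spindle = 148.88 × 1.4241 = 212.03 lb·in.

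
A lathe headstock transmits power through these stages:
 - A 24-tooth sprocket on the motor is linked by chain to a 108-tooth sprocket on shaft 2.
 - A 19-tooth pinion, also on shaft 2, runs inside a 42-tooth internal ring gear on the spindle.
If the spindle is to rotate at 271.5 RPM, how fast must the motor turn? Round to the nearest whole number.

Overall ratio R = 4.5 × 2.2105 = 9.9474.
Required input speed = output speed × R = 271.5 × 9.9474 = 2700.7 RPM.

2701 RPM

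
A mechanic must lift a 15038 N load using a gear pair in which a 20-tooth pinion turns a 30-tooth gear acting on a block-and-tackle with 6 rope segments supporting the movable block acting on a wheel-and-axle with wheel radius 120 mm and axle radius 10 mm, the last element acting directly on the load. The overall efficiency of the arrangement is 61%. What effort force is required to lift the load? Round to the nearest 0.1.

Gear pair MA = 30/20 = 1.5.
Block-and-tackle MA = number of supporting rope parts = 6.
Wheel-and-axle MA = R/r = 120/10 = 12.
Combined ideal MA = 1.5 × 6 × 12 = 108.
Actual MA = 108 × 0.61 = 65.88.
Effort = load / actual MA = 15038 / 65.88 = 228.26 N.

228.3 N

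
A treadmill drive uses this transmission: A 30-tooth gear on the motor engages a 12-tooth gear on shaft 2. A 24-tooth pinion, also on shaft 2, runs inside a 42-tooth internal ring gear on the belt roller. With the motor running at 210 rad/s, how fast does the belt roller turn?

300 rad/s

the motor → shaft 2 (gear mesh, 12/30): 210 ÷ 0.4 = 525 rad/s
shaft 2 → the belt roller (internal gear, 42/24): 525 ÷ 1.75 = 300 rad/s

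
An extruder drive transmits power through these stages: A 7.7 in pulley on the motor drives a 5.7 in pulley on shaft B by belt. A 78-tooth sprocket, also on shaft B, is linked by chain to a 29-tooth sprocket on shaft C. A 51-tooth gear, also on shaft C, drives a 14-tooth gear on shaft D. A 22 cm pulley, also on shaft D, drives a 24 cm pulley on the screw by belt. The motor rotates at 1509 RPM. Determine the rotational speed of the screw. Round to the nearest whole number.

belt 5.7/7.7 = 0.74026 → 1509/0.74026 = 2038.5 RPM
chain 29/78 = 0.37179 → 2038.5/0.37179 = 5482.8 RPM
gear mesh 14/51 = 0.27451 → 5482.8/0.27451 = 19973 RPM
belt 24/22 = 1.0909 → 19973/1.0909 = 18309 RPM

18309 RPM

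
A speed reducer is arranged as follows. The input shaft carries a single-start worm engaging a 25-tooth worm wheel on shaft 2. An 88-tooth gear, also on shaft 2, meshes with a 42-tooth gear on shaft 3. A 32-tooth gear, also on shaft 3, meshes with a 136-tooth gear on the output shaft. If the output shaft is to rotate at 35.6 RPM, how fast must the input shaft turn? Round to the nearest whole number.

Overall ratio R = 25 × 0.47727 × 4.25 = 50.71.
Required input speed = output speed × R = 35.6 × 50.71 = 1805.3 RPM.

1805 RPM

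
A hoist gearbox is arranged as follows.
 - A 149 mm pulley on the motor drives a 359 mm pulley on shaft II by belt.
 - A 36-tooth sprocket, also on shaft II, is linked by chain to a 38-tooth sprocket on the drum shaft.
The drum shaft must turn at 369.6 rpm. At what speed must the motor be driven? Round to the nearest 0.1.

Overall ratio R = 2.4094 × 1.0556 = 2.5433.
Required input speed = output speed × R = 369.6 × 2.5433 = 939.99 rpm.

940.0 rpm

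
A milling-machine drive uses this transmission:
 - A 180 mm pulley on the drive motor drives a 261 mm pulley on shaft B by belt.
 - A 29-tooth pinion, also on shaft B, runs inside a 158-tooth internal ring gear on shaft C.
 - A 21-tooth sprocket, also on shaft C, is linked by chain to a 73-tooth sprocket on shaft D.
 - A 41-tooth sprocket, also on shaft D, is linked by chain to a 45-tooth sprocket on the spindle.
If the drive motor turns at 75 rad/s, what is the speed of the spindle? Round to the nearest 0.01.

belt 261/180 = 1.45 → 75/1.45 = 51.724 rad/s
internal gear 158/29 = 5.4483 → 51.724/5.4483 = 9.4937 rad/s
chain 73/21 = 3.4762 → 9.4937/3.4762 = 2.7311 rad/s
chain 45/41 = 1.0976 → 2.7311/1.0976 = 2.4883 rad/s

2.49 rad/s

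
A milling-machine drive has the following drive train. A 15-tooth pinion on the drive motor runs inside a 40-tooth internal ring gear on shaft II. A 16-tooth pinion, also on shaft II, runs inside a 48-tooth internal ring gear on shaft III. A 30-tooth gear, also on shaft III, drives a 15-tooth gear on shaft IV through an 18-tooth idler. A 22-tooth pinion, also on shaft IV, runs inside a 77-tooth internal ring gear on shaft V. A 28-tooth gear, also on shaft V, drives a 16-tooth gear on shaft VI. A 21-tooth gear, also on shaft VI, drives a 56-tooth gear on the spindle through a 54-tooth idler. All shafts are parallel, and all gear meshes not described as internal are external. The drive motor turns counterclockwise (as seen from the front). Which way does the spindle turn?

clockwise

the drive motor → shaft II: internal mesh, same direction → CCW.
shaft II → shaft III: internal mesh, same direction → CCW.
shaft III → shaft IV: driver → idler → driven is 2 external meshes, 2 reversals → CCW.
shaft IV → shaft V: internal mesh, same direction → CCW.
shaft V → shaft VI: external mesh, 1 reversal → CW.
shaft VI → the spindle: driver → idler → driven is 2 external meshes, 2 reversals → CW.
5 reversals in total — an odd number — so the spindle turns opposite to the drive motor.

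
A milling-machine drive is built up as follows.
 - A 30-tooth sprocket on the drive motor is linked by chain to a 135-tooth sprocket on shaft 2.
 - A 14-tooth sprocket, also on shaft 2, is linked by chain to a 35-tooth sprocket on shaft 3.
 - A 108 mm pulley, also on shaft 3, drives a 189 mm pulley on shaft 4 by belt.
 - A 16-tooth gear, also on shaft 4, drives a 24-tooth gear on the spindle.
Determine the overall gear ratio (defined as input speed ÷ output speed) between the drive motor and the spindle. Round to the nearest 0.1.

Each stage contributes driven/driver: chain 135/30 = 4.5, chain 35/14 = 2.5, belt 189/108 = 1.75, gear mesh 24/16 = 1.5.
Overall: 4.5 × 2.5 × 1.75 × 1.5 = 29.531.

29.5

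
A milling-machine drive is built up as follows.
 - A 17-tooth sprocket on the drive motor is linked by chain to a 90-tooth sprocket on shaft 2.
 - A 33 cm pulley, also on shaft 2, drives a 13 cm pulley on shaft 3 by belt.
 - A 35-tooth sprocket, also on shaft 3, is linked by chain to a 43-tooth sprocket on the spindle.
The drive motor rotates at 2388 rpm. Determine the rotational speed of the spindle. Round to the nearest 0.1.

the drive motor → shaft 2 (chain, 90/17): 2388 ÷ 5.2941 = 451.07 rpm
shaft 2 → shaft 3 (belt, 13/33): 451.07 ÷ 0.39394 = 1145 rpm
shaft 3 → the spindle (chain, 43/35): 1145 ÷ 1.2286 = 931.99 rpm

932.0 rpm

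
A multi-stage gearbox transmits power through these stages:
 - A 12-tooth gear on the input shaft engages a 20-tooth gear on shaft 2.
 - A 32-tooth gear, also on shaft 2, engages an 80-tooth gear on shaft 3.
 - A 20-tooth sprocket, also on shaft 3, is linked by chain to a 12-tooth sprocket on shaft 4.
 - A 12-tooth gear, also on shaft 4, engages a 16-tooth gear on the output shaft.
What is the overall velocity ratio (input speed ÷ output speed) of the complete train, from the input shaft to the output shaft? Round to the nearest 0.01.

3.33

Each stage contributes driven/driver: gear mesh 20/12 = 1.6667, gear mesh 80/32 = 2.5, chain 12/20 = 0.6, gear mesh 16/12 = 1.3333.
Overall: 1.6667 × 2.5 × 0.6 × 1.3333 = 3.3333.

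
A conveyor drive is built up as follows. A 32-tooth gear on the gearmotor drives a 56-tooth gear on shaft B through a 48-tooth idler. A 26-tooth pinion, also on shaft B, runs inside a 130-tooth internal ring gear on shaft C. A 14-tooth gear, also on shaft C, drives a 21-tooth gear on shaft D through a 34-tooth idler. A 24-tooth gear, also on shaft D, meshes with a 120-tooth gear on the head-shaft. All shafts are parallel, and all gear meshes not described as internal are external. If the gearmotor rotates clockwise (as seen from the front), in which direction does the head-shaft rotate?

counterclockwise

the gearmotor → shaft B: driver → idler → driven is 2 external meshes, 2 reversals → CW.
shaft B → shaft C: internal mesh, same direction → CW.
shaft C → shaft D: driver → idler → driven is 2 external meshes, 2 reversals → CW.
shaft D → the head-shaft: external mesh, 1 reversal → CCW.
5 reversals in total — an odd number — so the head-shaft turns opposite to the gearmotor.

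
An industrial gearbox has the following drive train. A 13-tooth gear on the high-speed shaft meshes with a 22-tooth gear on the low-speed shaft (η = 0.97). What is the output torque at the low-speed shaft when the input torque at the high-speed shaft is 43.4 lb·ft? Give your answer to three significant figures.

71.2 lb·ft

gear mesh 22/13 = 1.6923 → τ = 43.4·1.6923·0.97 = 71.243 lb·ft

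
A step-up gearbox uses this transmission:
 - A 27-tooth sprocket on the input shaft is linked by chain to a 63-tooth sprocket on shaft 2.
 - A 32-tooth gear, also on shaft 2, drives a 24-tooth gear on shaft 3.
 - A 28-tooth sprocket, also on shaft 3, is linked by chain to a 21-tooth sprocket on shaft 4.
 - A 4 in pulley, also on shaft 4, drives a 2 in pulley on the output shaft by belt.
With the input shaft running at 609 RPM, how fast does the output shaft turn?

Chain: ratio = 63/27 = 2.3333, so shaft 2 turns at 609 / 2.3333 = 261 RPM.
Gear mesh: ratio = 24/32 = 0.75, so shaft 3 turns at 261 / 0.75 = 348 RPM.
Chain: ratio = 21/28 = 0.75, so shaft 4 turns at 348 / 0.75 = 464 RPM.
Belt: ratio = 2/4 = 0.5, so the output shaft turns at 464 / 0.5 = 928 RPM.

928 RPM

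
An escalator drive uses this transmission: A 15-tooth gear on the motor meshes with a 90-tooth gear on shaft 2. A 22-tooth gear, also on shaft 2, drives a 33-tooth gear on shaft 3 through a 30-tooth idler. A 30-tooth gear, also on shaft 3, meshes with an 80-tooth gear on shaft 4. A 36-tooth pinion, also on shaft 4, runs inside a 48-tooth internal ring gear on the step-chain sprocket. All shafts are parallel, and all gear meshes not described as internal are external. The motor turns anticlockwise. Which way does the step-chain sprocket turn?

the motor → shaft 2: external mesh, 1 reversal → CW.
shaft 2 → shaft 3: driver → idler → driven is 2 external meshes, 2 reversals → CW.
shaft 3 → shaft 4: external mesh, 1 reversal → CCW.
shaft 4 → the step-chain sprocket: internal mesh, same direction → CCW.
4 reversals in total — an even number — so the step-chain sprocket turns the same way as the motor.

anticlockwise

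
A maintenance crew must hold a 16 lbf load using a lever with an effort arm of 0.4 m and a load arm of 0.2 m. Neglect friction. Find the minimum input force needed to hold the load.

Lever MA = effort arm / load arm = 0.4/0.2 = 2.
Effort = load / MA = 16 / 2 = 8 lbf.

8 lbf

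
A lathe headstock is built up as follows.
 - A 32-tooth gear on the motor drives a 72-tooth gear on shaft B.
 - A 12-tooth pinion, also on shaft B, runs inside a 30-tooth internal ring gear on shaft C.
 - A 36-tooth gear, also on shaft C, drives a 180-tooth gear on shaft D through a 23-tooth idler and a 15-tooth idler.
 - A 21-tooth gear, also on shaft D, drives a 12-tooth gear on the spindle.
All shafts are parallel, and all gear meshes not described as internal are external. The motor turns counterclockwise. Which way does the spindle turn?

the motor → shaft B: external mesh, 1 reversal → CW.
shaft B → shaft C: internal mesh, same direction → CW.
shaft C → shaft D: driver → idler → idler → driven is 3 external meshes, 3 reversals → CCW.
shaft D → the spindle: external mesh, 1 reversal → CW.
5 reversals in total — an odd number — so the spindle turns opposite to the motor.

clockwise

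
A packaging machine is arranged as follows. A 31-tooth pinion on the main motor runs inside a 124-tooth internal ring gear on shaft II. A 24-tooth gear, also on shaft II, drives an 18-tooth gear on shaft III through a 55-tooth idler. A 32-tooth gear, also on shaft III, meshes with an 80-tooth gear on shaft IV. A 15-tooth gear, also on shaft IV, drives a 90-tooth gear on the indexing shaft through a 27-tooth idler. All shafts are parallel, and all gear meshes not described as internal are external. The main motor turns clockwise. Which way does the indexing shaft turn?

anticlockwise

the main motor → shaft II: internal mesh, same direction → CW.
shaft II → shaft III: driver → idler → driven is 2 external meshes, 2 reversals → CW.
shaft III → shaft IV: external mesh, 1 reversal → CCW.
shaft IV → the indexing shaft: driver → idler → driven is 2 external meshes, 2 reversals → CCW.
5 reversals in total — an odd number — so the indexing shaft turns opposite to the main motor.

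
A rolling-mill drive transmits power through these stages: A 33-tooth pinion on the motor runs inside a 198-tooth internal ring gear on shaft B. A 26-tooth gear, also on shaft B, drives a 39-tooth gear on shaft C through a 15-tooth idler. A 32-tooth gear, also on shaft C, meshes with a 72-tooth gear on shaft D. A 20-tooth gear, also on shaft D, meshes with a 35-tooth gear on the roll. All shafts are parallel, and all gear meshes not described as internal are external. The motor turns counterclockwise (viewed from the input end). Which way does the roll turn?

the motor → shaft B: internal mesh, same direction → CCW.
shaft B → shaft C: driver → idler → driven is 2 external meshes, 2 reversals → CCW.
shaft C → shaft D: external mesh, 1 reversal → CW.
shaft D → the roll: external mesh, 1 reversal → CCW.
4 reversals in total — an even number — so the roll turns the same way as the motor.

counterclockwise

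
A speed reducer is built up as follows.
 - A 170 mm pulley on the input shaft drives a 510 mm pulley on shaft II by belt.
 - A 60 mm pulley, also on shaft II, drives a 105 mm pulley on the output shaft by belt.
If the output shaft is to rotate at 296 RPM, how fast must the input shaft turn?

Overall ratio R = 3 × 1.75 = 5.25.
Required input speed = output speed × R = 296 × 5.25 = 1554 RPM.

1554 RPM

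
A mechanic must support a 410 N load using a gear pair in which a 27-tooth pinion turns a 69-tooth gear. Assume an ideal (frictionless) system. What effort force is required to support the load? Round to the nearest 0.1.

160.4 N

Gear pair MA = 69/27 = 2.5556.
Effort = load / MA = 410 / 2.5556 = 160.43 N.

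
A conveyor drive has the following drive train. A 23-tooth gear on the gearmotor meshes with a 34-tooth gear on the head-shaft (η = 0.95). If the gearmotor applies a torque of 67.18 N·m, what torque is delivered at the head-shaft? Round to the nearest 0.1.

Gear mesh: ratio = 34/23 = 1.4783; torque at the head-shaft = 67.18 × 1.4783 × 0.95 = 94.344 N·m.

94.3 N·m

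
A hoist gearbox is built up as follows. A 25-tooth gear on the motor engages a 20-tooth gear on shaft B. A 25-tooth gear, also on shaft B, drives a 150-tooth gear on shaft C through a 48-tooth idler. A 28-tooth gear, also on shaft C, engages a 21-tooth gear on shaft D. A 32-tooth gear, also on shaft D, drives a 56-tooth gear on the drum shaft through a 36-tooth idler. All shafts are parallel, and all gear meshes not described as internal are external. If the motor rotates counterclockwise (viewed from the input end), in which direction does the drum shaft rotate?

the motor → shaft B: external mesh, 1 reversal → CW.
shaft B → shaft C: driver → idler → driven is 2 external meshes, 2 reversals → CW.
shaft C → shaft D: external mesh, 1 reversal → CCW.
shaft D → the drum shaft: driver → idler → driven is 2 external meshes, 2 reversals → CCW.
6 reversals in total — an even number — so the drum shaft turns the same way as the motor.

counterclockwise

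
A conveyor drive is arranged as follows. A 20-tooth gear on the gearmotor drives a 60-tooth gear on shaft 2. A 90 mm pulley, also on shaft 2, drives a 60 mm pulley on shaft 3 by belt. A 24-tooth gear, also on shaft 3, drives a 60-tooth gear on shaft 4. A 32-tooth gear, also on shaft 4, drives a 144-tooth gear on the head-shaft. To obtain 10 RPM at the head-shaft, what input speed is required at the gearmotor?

225 RPM

Overall ratio R = 3 × 0.66667 × 2.5 × 4.5 = 22.5.
Required input speed = output speed × R = 10 × 22.5 = 225 RPM.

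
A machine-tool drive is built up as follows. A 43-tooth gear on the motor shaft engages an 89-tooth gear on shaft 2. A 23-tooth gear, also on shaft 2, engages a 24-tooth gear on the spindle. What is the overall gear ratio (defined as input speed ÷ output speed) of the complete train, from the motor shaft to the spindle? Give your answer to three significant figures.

Each stage contributes driven/driver: gear mesh 89/43 = 2.0698, gear mesh 24/23 = 1.0435.
Overall: 2.0698 × 1.0435 = 2.1598.

2.16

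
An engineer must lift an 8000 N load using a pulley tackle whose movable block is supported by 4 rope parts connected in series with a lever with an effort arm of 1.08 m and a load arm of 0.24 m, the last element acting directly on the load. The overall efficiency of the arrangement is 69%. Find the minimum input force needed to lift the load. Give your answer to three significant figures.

644 N

Block-and-tackle MA = number of supporting rope parts = 4.
Lever MA = effort arm / load arm = 1.08/0.24 = 4.5.
Combined ideal MA = 4 × 4.5 = 18.
Actual MA = 18 × 0.69 = 12.42.
Effort = load / actual MA = 8000 / 12.42 = 644.12 N.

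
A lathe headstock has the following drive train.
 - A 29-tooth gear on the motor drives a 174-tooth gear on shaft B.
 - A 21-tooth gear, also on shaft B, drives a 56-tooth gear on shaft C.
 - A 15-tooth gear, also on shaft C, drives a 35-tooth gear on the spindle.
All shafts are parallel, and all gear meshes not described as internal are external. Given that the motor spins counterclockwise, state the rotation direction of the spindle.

the motor → shaft B: external mesh, 1 reversal → CW.
shaft B → shaft C: external mesh, 1 reversal → CCW.
shaft C → the spindle: external mesh, 1 reversal → CW.
3 reversals in total — an odd number — so the spindle turns opposite to the motor.

clockwise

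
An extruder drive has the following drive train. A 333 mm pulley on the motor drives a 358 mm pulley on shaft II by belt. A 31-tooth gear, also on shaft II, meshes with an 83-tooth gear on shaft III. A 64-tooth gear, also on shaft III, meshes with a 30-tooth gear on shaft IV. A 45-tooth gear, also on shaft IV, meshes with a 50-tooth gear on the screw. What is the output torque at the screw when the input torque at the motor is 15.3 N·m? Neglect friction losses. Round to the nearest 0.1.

belt 358/333 = 1.0751 → τ = 15.3·1.0751 = 16.449 N·m
gear mesh 83/31 = 2.6774 → τ = 16.449·2.6774 = 44.04 N·m
gear mesh 30/64 = 0.46875 → τ = 44.04·0.46875 = 20.644 N·m
gear mesh 50/45 = 1.1111 → τ = 20.644·1.1111 = 22.937 N·m

22.9 N·m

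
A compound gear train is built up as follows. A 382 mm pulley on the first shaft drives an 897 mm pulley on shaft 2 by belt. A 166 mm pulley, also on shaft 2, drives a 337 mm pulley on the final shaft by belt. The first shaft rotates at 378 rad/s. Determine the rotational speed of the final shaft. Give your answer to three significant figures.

belt 897/382 = 2.3482 → 378/2.3482 = 160.98 rad/s
belt 337/166 = 2.0301 → 160.98/2.0301 = 79.294 rad/s

79.3 rad/s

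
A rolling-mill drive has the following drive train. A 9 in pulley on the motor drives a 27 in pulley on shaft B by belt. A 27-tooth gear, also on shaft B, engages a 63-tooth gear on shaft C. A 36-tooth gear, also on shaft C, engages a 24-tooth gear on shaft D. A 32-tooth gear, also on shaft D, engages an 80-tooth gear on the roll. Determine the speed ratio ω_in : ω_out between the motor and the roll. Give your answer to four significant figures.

11.67

Each stage contributes driven/driver: belt 27/9 = 3, gear mesh 63/27 = 2.3333, gear mesh 24/36 = 0.66667, gear mesh 80/32 = 2.5.
Overall: 3 × 2.3333 × 0.66667 × 2.5 = 11.667.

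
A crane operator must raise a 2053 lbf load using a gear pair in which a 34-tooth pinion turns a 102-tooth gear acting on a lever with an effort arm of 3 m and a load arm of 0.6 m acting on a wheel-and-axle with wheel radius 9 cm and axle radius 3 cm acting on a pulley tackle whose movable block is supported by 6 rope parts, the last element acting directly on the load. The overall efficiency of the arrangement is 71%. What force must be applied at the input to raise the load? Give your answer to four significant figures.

10.71 lbf

Gear pair MA = 102/34 = 3.
Lever MA = effort arm / load arm = 3/0.6 = 5.
Wheel-and-axle MA = R/r = 9/3 = 3.
Block-and-tackle MA = number of supporting rope parts = 6.
Combined ideal MA = 3 × 5 × 3 × 6 = 270.
Actual MA = 270 × 0.71 = 191.7.
Effort = load / actual MA = 2053 / 191.7 = 10.709 lbf.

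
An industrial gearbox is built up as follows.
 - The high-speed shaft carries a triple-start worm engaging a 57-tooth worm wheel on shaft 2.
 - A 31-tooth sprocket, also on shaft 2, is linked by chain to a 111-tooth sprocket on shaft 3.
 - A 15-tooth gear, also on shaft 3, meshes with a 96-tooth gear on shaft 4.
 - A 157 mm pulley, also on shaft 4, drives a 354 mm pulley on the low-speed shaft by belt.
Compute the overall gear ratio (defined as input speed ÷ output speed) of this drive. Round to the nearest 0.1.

Each stage contributes driven/driver: worm 57/3 = 19, chain 111/31 = 3.5806, gear mesh 96/15 = 6.4, belt 354/157 = 2.2548.
Overall: 19 × 3.5806 × 6.4 × 2.2548 = 981.74.

981.7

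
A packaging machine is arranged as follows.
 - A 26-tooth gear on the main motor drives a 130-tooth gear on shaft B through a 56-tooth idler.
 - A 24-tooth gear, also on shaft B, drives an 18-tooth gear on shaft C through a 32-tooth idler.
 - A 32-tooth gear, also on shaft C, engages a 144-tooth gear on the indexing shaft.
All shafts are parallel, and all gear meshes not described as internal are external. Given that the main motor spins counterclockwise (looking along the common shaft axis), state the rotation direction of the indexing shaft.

clockwise

the main motor → shaft B: driver → idler → driven is 2 external meshes, 2 reversals → CCW.
shaft B → shaft C: driver → idler → driven is 2 external meshes, 2 reversals → CCW.
shaft C → the indexing shaft: external mesh, 1 reversal → CW.
5 reversals in total — an odd number — so the indexing shaft turns opposite to the main motor.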